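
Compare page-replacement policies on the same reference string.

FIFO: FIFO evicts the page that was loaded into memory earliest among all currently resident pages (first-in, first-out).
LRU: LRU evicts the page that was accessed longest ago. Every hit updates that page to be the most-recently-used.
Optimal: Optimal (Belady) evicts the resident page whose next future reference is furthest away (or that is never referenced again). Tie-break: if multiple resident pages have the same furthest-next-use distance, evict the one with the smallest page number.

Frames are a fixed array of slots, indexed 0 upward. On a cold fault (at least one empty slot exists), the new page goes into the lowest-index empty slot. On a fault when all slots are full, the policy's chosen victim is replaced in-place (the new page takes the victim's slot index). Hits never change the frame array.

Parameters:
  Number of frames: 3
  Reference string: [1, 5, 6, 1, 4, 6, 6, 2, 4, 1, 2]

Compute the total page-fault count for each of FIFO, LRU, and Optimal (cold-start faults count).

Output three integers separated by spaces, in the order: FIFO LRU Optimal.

--- FIFO ---
  step 0: ref 1 -> FAULT, frames=[1,-,-] (faults so far: 1)
  step 1: ref 5 -> FAULT, frames=[1,5,-] (faults so far: 2)
  step 2: ref 6 -> FAULT, frames=[1,5,6] (faults so far: 3)
  step 3: ref 1 -> HIT, frames=[1,5,6] (faults so far: 3)
  step 4: ref 4 -> FAULT, evict 1, frames=[4,5,6] (faults so far: 4)
  step 5: ref 6 -> HIT, frames=[4,5,6] (faults so far: 4)
  step 6: ref 6 -> HIT, frames=[4,5,6] (faults so far: 4)
  step 7: ref 2 -> FAULT, evict 5, frames=[4,2,6] (faults so far: 5)
  step 8: ref 4 -> HIT, frames=[4,2,6] (faults so far: 5)
  step 9: ref 1 -> FAULT, evict 6, frames=[4,2,1] (faults so far: 6)
  step 10: ref 2 -> HIT, frames=[4,2,1] (faults so far: 6)
  FIFO total faults: 6
--- LRU ---
  step 0: ref 1 -> FAULT, frames=[1,-,-] (faults so far: 1)
  step 1: ref 5 -> FAULT, frames=[1,5,-] (faults so far: 2)
  step 2: ref 6 -> FAULT, frames=[1,5,6] (faults so far: 3)
  step 3: ref 1 -> HIT, frames=[1,5,6] (faults so far: 3)
  step 4: ref 4 -> FAULT, evict 5, frames=[1,4,6] (faults so far: 4)
  step 5: ref 6 -> HIT, frames=[1,4,6] (faults so far: 4)
  step 6: ref 6 -> HIT, frames=[1,4,6] (faults so far: 4)
  step 7: ref 2 -> FAULT, evict 1, frames=[2,4,6] (faults so far: 5)
  step 8: ref 4 -> HIT, frames=[2,4,6] (faults so far: 5)
  step 9: ref 1 -> FAULT, evict 6, frames=[2,4,1] (faults so far: 6)
  step 10: ref 2 -> HIT, frames=[2,4,1] (faults so far: 6)
  LRU total faults: 6
--- Optimal ---
  step 0: ref 1 -> FAULT, frames=[1,-,-] (faults so far: 1)
  step 1: ref 5 -> FAULT, frames=[1,5,-] (faults so far: 2)
  step 2: ref 6 -> FAULT, frames=[1,5,6] (faults so far: 3)
  step 3: ref 1 -> HIT, frames=[1,5,6] (faults so far: 3)
  step 4: ref 4 -> FAULT, evict 5, frames=[1,4,6] (faults so far: 4)
  step 5: ref 6 -> HIT, frames=[1,4,6] (faults so far: 4)
  step 6: ref 6 -> HIT, frames=[1,4,6] (faults so far: 4)
  step 7: ref 2 -> FAULT, evict 6, frames=[1,4,2] (faults so far: 5)
  step 8: ref 4 -> HIT, frames=[1,4,2] (faults so far: 5)
  step 9: ref 1 -> HIT, frames=[1,4,2] (faults so far: 5)
  step 10: ref 2 -> HIT, frames=[1,4,2] (faults so far: 5)
  Optimal total faults: 5

Answer: 6 6 5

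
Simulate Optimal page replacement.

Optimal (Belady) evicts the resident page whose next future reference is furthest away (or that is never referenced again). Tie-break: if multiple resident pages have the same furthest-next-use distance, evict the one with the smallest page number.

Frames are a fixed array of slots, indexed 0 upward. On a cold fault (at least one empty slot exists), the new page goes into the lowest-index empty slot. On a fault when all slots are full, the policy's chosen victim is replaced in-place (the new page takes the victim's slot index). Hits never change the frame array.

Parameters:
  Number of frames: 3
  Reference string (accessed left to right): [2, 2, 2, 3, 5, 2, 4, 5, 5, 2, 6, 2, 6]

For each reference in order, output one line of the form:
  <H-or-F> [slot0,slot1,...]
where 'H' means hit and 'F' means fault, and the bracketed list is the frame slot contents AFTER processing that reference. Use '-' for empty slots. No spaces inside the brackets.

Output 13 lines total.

F [2,-,-]
H [2,-,-]
H [2,-,-]
F [2,3,-]
F [2,3,5]
H [2,3,5]
F [2,4,5]
H [2,4,5]
H [2,4,5]
H [2,4,5]
F [2,6,5]
H [2,6,5]
H [2,6,5]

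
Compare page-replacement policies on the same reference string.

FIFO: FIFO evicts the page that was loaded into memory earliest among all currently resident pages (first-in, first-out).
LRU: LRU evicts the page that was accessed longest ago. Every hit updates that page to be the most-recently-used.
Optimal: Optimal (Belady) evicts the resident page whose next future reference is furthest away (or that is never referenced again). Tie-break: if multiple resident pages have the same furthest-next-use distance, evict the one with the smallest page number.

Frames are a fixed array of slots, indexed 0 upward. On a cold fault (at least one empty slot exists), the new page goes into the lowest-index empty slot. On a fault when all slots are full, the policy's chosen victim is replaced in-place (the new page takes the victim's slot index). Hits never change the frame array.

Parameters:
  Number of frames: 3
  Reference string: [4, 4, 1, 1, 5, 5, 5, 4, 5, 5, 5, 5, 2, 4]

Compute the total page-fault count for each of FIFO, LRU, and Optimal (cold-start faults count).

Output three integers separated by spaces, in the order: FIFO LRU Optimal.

Answer: 5 4 4

Derivation:
--- FIFO ---
  step 0: ref 4 -> FAULT, frames=[4,-,-] (faults so far: 1)
  step 1: ref 4 -> HIT, frames=[4,-,-] (faults so far: 1)
  step 2: ref 1 -> FAULT, frames=[4,1,-] (faults so far: 2)
  step 3: ref 1 -> HIT, frames=[4,1,-] (faults so far: 2)
  step 4: ref 5 -> FAULT, frames=[4,1,5] (faults so far: 3)
  step 5: ref 5 -> HIT, frames=[4,1,5] (faults so far: 3)
  step 6: ref 5 -> HIT, frames=[4,1,5] (faults so far: 3)
  step 7: ref 4 -> HIT, frames=[4,1,5] (faults so far: 3)
  step 8: ref 5 -> HIT, frames=[4,1,5] (faults so far: 3)
  step 9: ref 5 -> HIT, frames=[4,1,5] (faults so far: 3)
  step 10: ref 5 -> HIT, frames=[4,1,5] (faults so far: 3)
  step 11: ref 5 -> HIT, frames=[4,1,5] (faults so far: 3)
  step 12: ref 2 -> FAULT, evict 4, frames=[2,1,5] (faults so far: 4)
  step 13: ref 4 -> FAULT, evict 1, frames=[2,4,5] (faults so far: 5)
  FIFO total faults: 5
--- LRU ---
  step 0: ref 4 -> FAULT, frames=[4,-,-] (faults so far: 1)
  step 1: ref 4 -> HIT, frames=[4,-,-] (faults so far: 1)
  step 2: ref 1 -> FAULT, frames=[4,1,-] (faults so far: 2)
  step 3: ref 1 -> HIT, frames=[4,1,-] (faults so far: 2)
  step 4: ref 5 -> FAULT, frames=[4,1,5] (faults so far: 3)
  step 5: ref 5 -> HIT, frames=[4,1,5] (faults so far: 3)
  step 6: ref 5 -> HIT, frames=[4,1,5] (faults so far: 3)
  step 7: ref 4 -> HIT, frames=[4,1,5] (faults so far: 3)
  step 8: ref 5 -> HIT, frames=[4,1,5] (faults so far: 3)
  step 9: ref 5 -> HIT, frames=[4,1,5] (faults so far: 3)
  step 10: ref 5 -> HIT, frames=[4,1,5] (faults so far: 3)
  step 11: ref 5 -> HIT, frames=[4,1,5] (faults so far: 3)
  step 12: ref 2 -> FAULT, evict 1, frames=[4,2,5] (faults so far: 4)
  step 13: ref 4 -> HIT, frames=[4,2,5] (faults so far: 4)
  LRU total faults: 4
--- Optimal ---
  step 0: ref 4 -> FAULT, frames=[4,-,-] (faults so far: 1)
  step 1: ref 4 -> HIT, frames=[4,-,-] (faults so far: 1)
  step 2: ref 1 -> FAULT, frames=[4,1,-] (faults so far: 2)
  step 3: ref 1 -> HIT, frames=[4,1,-] (faults so far: 2)
  step 4: ref 5 -> FAULT, frames=[4,1,5] (faults so far: 3)
  step 5: ref 5 -> HIT, frames=[4,1,5] (faults so far: 3)
  step 6: ref 5 -> HIT, frames=[4,1,5] (faults so far: 3)
  step 7: ref 4 -> HIT, frames=[4,1,5] (faults so far: 3)
  step 8: ref 5 -> HIT, frames=[4,1,5] (faults so far: 3)
  step 9: ref 5 -> HIT, frames=[4,1,5] (faults so far: 3)
  step 10: ref 5 -> HIT, frames=[4,1,5] (faults so far: 3)
  step 11: ref 5 -> HIT, frames=[4,1,5] (faults so far: 3)
  step 12: ref 2 -> FAULT, evict 1, frames=[4,2,5] (faults so far: 4)
  step 13: ref 4 -> HIT, frames=[4,2,5] (faults so far: 4)
  Optimal total faults: 4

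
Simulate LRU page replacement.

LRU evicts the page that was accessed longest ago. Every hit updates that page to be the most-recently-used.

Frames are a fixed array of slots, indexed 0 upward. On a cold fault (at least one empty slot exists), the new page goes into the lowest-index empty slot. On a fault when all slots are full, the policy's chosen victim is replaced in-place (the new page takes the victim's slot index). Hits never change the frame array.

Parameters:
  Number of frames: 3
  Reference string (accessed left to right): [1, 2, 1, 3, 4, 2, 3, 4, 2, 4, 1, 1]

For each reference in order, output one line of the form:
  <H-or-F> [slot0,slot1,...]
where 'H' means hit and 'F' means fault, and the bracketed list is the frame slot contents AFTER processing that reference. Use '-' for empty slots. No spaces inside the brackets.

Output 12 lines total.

F [1,-,-]
F [1,2,-]
H [1,2,-]
F [1,2,3]
F [1,4,3]
F [2,4,3]
H [2,4,3]
H [2,4,3]
H [2,4,3]
H [2,4,3]
F [2,4,1]
H [2,4,1]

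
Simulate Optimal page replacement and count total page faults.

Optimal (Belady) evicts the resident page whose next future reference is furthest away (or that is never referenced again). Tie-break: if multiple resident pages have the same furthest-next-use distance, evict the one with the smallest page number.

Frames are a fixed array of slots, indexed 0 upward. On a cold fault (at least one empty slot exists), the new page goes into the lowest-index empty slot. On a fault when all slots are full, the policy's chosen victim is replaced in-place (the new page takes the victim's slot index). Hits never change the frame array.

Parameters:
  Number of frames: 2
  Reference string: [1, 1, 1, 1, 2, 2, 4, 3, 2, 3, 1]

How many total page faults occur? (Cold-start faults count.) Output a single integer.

Step 0: ref 1 → FAULT, frames=[1,-]
Step 1: ref 1 → HIT, frames=[1,-]
Step 2: ref 1 → HIT, frames=[1,-]
Step 3: ref 1 → HIT, frames=[1,-]
Step 4: ref 2 → FAULT, frames=[1,2]
Step 5: ref 2 → HIT, frames=[1,2]
Step 6: ref 4 → FAULT (evict 1), frames=[4,2]
Step 7: ref 3 → FAULT (evict 4), frames=[3,2]
Step 8: ref 2 → HIT, frames=[3,2]
Step 9: ref 3 → HIT, frames=[3,2]
Step 10: ref 1 → FAULT (evict 2), frames=[3,1]
Total faults: 5

Answer: 5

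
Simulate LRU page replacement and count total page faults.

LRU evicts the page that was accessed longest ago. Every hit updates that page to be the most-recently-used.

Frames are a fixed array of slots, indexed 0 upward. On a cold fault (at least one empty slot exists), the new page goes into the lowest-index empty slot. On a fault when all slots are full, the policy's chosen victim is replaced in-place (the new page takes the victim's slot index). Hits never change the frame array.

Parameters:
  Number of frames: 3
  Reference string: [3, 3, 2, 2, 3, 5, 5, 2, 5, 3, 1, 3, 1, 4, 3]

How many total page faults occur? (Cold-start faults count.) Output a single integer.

Answer: 5

Derivation:
Step 0: ref 3 → FAULT, frames=[3,-,-]
Step 1: ref 3 → HIT, frames=[3,-,-]
Step 2: ref 2 → FAULT, frames=[3,2,-]
Step 3: ref 2 → HIT, frames=[3,2,-]
Step 4: ref 3 → HIT, frames=[3,2,-]
Step 5: ref 5 → FAULT, frames=[3,2,5]
Step 6: ref 5 → HIT, frames=[3,2,5]
Step 7: ref 2 → HIT, frames=[3,2,5]
Step 8: ref 5 → HIT, frames=[3,2,5]
Step 9: ref 3 → HIT, frames=[3,2,5]
Step 10: ref 1 → FAULT (evict 2), frames=[3,1,5]
Step 11: ref 3 → HIT, frames=[3,1,5]
Step 12: ref 1 → HIT, frames=[3,1,5]
Step 13: ref 4 → FAULT (evict 5), frames=[3,1,4]
Step 14: ref 3 → HIT, frames=[3,1,4]
Total faults: 5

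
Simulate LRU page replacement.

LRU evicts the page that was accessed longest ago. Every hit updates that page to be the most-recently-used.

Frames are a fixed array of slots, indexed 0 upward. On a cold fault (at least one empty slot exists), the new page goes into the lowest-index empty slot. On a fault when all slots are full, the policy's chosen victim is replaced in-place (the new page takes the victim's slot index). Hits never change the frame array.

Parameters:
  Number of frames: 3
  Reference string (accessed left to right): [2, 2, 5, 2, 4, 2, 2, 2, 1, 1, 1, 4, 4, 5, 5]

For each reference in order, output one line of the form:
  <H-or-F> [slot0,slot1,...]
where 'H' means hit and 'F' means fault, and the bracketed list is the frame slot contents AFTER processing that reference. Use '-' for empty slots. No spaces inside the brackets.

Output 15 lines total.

F [2,-,-]
H [2,-,-]
F [2,5,-]
H [2,5,-]
F [2,5,4]
H [2,5,4]
H [2,5,4]
H [2,5,4]
F [2,1,4]
H [2,1,4]
H [2,1,4]
H [2,1,4]
H [2,1,4]
F [5,1,4]
H [5,1,4]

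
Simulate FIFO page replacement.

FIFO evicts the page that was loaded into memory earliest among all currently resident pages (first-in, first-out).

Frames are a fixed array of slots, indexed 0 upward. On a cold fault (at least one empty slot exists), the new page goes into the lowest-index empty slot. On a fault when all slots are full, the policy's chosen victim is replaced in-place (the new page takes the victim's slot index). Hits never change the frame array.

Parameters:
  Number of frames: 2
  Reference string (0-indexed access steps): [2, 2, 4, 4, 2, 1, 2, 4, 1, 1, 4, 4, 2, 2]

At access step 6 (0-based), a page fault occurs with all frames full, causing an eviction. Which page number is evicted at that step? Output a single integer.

Answer: 4

Derivation:
Step 0: ref 2 -> FAULT, frames=[2,-]
Step 1: ref 2 -> HIT, frames=[2,-]
Step 2: ref 4 -> FAULT, frames=[2,4]
Step 3: ref 4 -> HIT, frames=[2,4]
Step 4: ref 2 -> HIT, frames=[2,4]
Step 5: ref 1 -> FAULT, evict 2, frames=[1,4]
Step 6: ref 2 -> FAULT, evict 4, frames=[1,2]
At step 6: evicted page 4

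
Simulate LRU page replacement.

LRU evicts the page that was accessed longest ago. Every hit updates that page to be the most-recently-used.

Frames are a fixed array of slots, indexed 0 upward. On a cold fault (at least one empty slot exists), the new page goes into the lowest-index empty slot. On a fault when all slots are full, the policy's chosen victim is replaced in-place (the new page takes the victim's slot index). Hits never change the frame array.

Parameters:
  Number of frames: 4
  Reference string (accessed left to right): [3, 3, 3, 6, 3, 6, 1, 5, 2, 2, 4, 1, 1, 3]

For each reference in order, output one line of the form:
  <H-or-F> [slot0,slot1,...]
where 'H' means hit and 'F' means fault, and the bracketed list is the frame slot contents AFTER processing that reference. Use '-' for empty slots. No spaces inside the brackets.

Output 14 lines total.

F [3,-,-,-]
H [3,-,-,-]
H [3,-,-,-]
F [3,6,-,-]
H [3,6,-,-]
H [3,6,-,-]
F [3,6,1,-]
F [3,6,1,5]
F [2,6,1,5]
H [2,6,1,5]
F [2,4,1,5]
H [2,4,1,5]
H [2,4,1,5]
F [2,4,1,3]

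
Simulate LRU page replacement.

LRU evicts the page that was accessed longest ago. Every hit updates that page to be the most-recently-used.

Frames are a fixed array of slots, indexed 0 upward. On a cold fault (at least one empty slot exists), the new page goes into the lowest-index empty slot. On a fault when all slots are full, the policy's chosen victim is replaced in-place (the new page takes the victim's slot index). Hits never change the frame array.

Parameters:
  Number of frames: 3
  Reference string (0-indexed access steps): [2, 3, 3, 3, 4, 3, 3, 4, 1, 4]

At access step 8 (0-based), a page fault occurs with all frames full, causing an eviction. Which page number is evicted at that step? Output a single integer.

Answer: 2

Derivation:
Step 0: ref 2 -> FAULT, frames=[2,-,-]
Step 1: ref 3 -> FAULT, frames=[2,3,-]
Step 2: ref 3 -> HIT, frames=[2,3,-]
Step 3: ref 3 -> HIT, frames=[2,3,-]
Step 4: ref 4 -> FAULT, frames=[2,3,4]
Step 5: ref 3 -> HIT, frames=[2,3,4]
Step 6: ref 3 -> HIT, frames=[2,3,4]
Step 7: ref 4 -> HIT, frames=[2,3,4]
Step 8: ref 1 -> FAULT, evict 2, frames=[1,3,4]
At step 8: evicted page 2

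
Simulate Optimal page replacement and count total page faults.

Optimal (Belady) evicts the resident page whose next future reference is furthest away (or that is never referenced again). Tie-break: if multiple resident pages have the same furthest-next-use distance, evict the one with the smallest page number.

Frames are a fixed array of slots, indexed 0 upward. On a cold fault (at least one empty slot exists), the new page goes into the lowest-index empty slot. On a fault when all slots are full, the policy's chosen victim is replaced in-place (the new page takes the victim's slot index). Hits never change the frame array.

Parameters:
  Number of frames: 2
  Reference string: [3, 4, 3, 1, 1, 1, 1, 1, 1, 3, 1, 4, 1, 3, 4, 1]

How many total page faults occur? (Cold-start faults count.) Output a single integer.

Step 0: ref 3 → FAULT, frames=[3,-]
Step 1: ref 4 → FAULT, frames=[3,4]
Step 2: ref 3 → HIT, frames=[3,4]
Step 3: ref 1 → FAULT (evict 4), frames=[3,1]
Step 4: ref 1 → HIT, frames=[3,1]
Step 5: ref 1 → HIT, frames=[3,1]
Step 6: ref 1 → HIT, frames=[3,1]
Step 7: ref 1 → HIT, frames=[3,1]
Step 8: ref 1 → HIT, frames=[3,1]
Step 9: ref 3 → HIT, frames=[3,1]
Step 10: ref 1 → HIT, frames=[3,1]
Step 11: ref 4 → FAULT (evict 3), frames=[4,1]
Step 12: ref 1 → HIT, frames=[4,1]
Step 13: ref 3 → FAULT (evict 1), frames=[4,3]
Step 14: ref 4 → HIT, frames=[4,3]
Step 15: ref 1 → FAULT (evict 3), frames=[4,1]
Total faults: 6

Answer: 6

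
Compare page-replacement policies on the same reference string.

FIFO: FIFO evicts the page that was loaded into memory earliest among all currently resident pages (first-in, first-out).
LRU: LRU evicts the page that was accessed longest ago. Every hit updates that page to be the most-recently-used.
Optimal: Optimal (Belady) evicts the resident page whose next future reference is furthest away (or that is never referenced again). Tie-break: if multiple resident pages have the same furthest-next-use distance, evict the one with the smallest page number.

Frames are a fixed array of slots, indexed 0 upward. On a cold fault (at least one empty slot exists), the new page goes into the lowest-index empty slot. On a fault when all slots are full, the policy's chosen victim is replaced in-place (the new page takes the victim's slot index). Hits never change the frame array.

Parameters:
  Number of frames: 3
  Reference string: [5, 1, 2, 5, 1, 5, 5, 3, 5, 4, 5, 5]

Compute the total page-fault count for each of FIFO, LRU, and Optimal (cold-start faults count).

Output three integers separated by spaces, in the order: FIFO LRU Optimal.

--- FIFO ---
  step 0: ref 5 -> FAULT, frames=[5,-,-] (faults so far: 1)
  step 1: ref 1 -> FAULT, frames=[5,1,-] (faults so far: 2)
  step 2: ref 2 -> FAULT, frames=[5,1,2] (faults so far: 3)
  step 3: ref 5 -> HIT, frames=[5,1,2] (faults so far: 3)
  step 4: ref 1 -> HIT, frames=[5,1,2] (faults so far: 3)
  step 5: ref 5 -> HIT, frames=[5,1,2] (faults so far: 3)
  step 6: ref 5 -> HIT, frames=[5,1,2] (faults so far: 3)
  step 7: ref 3 -> FAULT, evict 5, frames=[3,1,2] (faults so far: 4)
  step 8: ref 5 -> FAULT, evict 1, frames=[3,5,2] (faults so far: 5)
  step 9: ref 4 -> FAULT, evict 2, frames=[3,5,4] (faults so far: 6)
  step 10: ref 5 -> HIT, frames=[3,5,4] (faults so far: 6)
  step 11: ref 5 -> HIT, frames=[3,5,4] (faults so far: 6)
  FIFO total faults: 6
--- LRU ---
  step 0: ref 5 -> FAULT, frames=[5,-,-] (faults so far: 1)
  step 1: ref 1 -> FAULT, frames=[5,1,-] (faults so far: 2)
  step 2: ref 2 -> FAULT, frames=[5,1,2] (faults so far: 3)
  step 3: ref 5 -> HIT, frames=[5,1,2] (faults so far: 3)
  step 4: ref 1 -> HIT, frames=[5,1,2] (faults so far: 3)
  step 5: ref 5 -> HIT, frames=[5,1,2] (faults so far: 3)
  step 6: ref 5 -> HIT, frames=[5,1,2] (faults so far: 3)
  step 7: ref 3 -> FAULT, evict 2, frames=[5,1,3] (faults so far: 4)
  step 8: ref 5 -> HIT, frames=[5,1,3] (faults so far: 4)
  step 9: ref 4 -> FAULT, evict 1, frames=[5,4,3] (faults so far: 5)
  step 10: ref 5 -> HIT, frames=[5,4,3] (faults so far: 5)
  step 11: ref 5 -> HIT, frames=[5,4,3] (faults so far: 5)
  LRU total faults: 5
--- Optimal ---
  step 0: ref 5 -> FAULT, frames=[5,-,-] (faults so far: 1)
  step 1: ref 1 -> FAULT, frames=[5,1,-] (faults so far: 2)
  step 2: ref 2 -> FAULT, frames=[5,1,2] (faults so far: 3)
  step 3: ref 5 -> HIT, frames=[5,1,2] (faults so far: 3)
  step 4: ref 1 -> HIT, frames=[5,1,2] (faults so far: 3)
  step 5: ref 5 -> HIT, frames=[5,1,2] (faults so far: 3)
  step 6: ref 5 -> HIT, frames=[5,1,2] (faults so far: 3)
  step 7: ref 3 -> FAULT, evict 1, frames=[5,3,2] (faults so far: 4)
  step 8: ref 5 -> HIT, frames=[5,3,2] (faults so far: 4)
  step 9: ref 4 -> FAULT, evict 2, frames=[5,3,4] (faults so far: 5)
  step 10: ref 5 -> HIT, frames=[5,3,4] (faults so far: 5)
  step 11: ref 5 -> HIT, frames=[5,3,4] (faults so far: 5)
  Optimal total faults: 5

Answer: 6 5 5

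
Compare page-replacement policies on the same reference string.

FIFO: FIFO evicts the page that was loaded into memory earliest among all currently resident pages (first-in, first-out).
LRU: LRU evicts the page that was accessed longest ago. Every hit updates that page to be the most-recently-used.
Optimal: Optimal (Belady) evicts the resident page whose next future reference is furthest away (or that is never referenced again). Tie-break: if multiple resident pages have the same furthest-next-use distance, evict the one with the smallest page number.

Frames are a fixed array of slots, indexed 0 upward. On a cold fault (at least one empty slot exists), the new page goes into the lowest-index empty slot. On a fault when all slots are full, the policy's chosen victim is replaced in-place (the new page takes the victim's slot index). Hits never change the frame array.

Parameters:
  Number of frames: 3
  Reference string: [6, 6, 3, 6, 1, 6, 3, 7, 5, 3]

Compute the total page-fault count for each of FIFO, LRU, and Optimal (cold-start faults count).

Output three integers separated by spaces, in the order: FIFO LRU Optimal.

Answer: 6 5 5

Derivation:
--- FIFO ---
  step 0: ref 6 -> FAULT, frames=[6,-,-] (faults so far: 1)
  step 1: ref 6 -> HIT, frames=[6,-,-] (faults so far: 1)
  step 2: ref 3 -> FAULT, frames=[6,3,-] (faults so far: 2)
  step 3: ref 6 -> HIT, frames=[6,3,-] (faults so far: 2)
  step 4: ref 1 -> FAULT, frames=[6,3,1] (faults so far: 3)
  step 5: ref 6 -> HIT, frames=[6,3,1] (faults so far: 3)
  step 6: ref 3 -> HIT, frames=[6,3,1] (faults so far: 3)
  step 7: ref 7 -> FAULT, evict 6, frames=[7,3,1] (faults so far: 4)
  step 8: ref 5 -> FAULT, evict 3, frames=[7,5,1] (faults so far: 5)
  step 9: ref 3 -> FAULT, evict 1, frames=[7,5,3] (faults so far: 6)
  FIFO total faults: 6
--- LRU ---
  step 0: ref 6 -> FAULT, frames=[6,-,-] (faults so far: 1)
  step 1: ref 6 -> HIT, frames=[6,-,-] (faults so far: 1)
  step 2: ref 3 -> FAULT, frames=[6,3,-] (faults so far: 2)
  step 3: ref 6 -> HIT, frames=[6,3,-] (faults so far: 2)
  step 4: ref 1 -> FAULT, frames=[6,3,1] (faults so far: 3)
  step 5: ref 6 -> HIT, frames=[6,3,1] (faults so far: 3)
  step 6: ref 3 -> HIT, frames=[6,3,1] (faults so far: 3)
  step 7: ref 7 -> FAULT, evict 1, frames=[6,3,7] (faults so far: 4)
  step 8: ref 5 -> FAULT, evict 6, frames=[5,3,7] (faults so far: 5)
  step 9: ref 3 -> HIT, frames=[5,3,7] (faults so far: 5)
  LRU total faults: 5
--- Optimal ---
  step 0: ref 6 -> FAULT, frames=[6,-,-] (faults so far: 1)
  step 1: ref 6 -> HIT, frames=[6,-,-] (faults so far: 1)
  step 2: ref 3 -> FAULT, frames=[6,3,-] (faults so far: 2)
  step 3: ref 6 -> HIT, frames=[6,3,-] (faults so far: 2)
  step 4: ref 1 -> FAULT, frames=[6,3,1] (faults so far: 3)
  step 5: ref 6 -> HIT, frames=[6,3,1] (faults so far: 3)
  step 6: ref 3 -> HIT, frames=[6,3,1] (faults so far: 3)
  step 7: ref 7 -> FAULT, evict 1, frames=[6,3,7] (faults so far: 4)
  step 8: ref 5 -> FAULT, evict 6, frames=[5,3,7] (faults so far: 5)
  step 9: ref 3 -> HIT, frames=[5,3,7] (faults so far: 5)
  Optimal total faults: 5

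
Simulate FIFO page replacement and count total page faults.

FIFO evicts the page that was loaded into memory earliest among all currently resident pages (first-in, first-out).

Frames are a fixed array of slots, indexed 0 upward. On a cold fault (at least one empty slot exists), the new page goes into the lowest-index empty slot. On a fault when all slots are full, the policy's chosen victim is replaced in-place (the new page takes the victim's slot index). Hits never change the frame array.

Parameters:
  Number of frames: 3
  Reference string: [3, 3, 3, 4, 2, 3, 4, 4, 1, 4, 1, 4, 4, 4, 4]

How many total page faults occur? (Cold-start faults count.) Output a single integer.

Answer: 4

Derivation:
Step 0: ref 3 → FAULT, frames=[3,-,-]
Step 1: ref 3 → HIT, frames=[3,-,-]
Step 2: ref 3 → HIT, frames=[3,-,-]
Step 3: ref 4 → FAULT, frames=[3,4,-]
Step 4: ref 2 → FAULT, frames=[3,4,2]
Step 5: ref 3 → HIT, frames=[3,4,2]
Step 6: ref 4 → HIT, frames=[3,4,2]
Step 7: ref 4 → HIT, frames=[3,4,2]
Step 8: ref 1 → FAULT (evict 3), frames=[1,4,2]
Step 9: ref 4 → HIT, frames=[1,4,2]
Step 10: ref 1 → HIT, frames=[1,4,2]
Step 11: ref 4 → HIT, frames=[1,4,2]
Step 12: ref 4 → HIT, frames=[1,4,2]
Step 13: ref 4 → HIT, frames=[1,4,2]
Step 14: ref 4 → HIT, frames=[1,4,2]
Total faults: 4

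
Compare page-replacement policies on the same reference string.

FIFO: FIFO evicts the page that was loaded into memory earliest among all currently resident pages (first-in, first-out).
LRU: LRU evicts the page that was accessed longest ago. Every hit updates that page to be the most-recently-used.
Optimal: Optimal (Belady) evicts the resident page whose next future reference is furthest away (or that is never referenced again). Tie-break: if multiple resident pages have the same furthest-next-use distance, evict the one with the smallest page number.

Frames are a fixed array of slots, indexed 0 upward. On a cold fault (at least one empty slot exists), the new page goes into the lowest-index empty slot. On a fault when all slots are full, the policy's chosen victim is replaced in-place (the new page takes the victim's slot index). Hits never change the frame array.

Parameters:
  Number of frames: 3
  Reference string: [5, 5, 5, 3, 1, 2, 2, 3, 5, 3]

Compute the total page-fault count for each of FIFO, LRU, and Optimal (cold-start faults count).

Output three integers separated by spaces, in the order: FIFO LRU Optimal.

Answer: 6 5 4

Derivation:
--- FIFO ---
  step 0: ref 5 -> FAULT, frames=[5,-,-] (faults so far: 1)
  step 1: ref 5 -> HIT, frames=[5,-,-] (faults so far: 1)
  step 2: ref 5 -> HIT, frames=[5,-,-] (faults so far: 1)
  step 3: ref 3 -> FAULT, frames=[5,3,-] (faults so far: 2)
  step 4: ref 1 -> FAULT, frames=[5,3,1] (faults so far: 3)
  step 5: ref 2 -> FAULT, evict 5, frames=[2,3,1] (faults so far: 4)
  step 6: ref 2 -> HIT, frames=[2,3,1] (faults so far: 4)
  step 7: ref 3 -> HIT, frames=[2,3,1] (faults so far: 4)
  step 8: ref 5 -> FAULT, evict 3, frames=[2,5,1] (faults so far: 5)
  step 9: ref 3 -> FAULT, evict 1, frames=[2,5,3] (faults so far: 6)
  FIFO total faults: 6
--- LRU ---
  step 0: ref 5 -> FAULT, frames=[5,-,-] (faults so far: 1)
  step 1: ref 5 -> HIT, frames=[5,-,-] (faults so far: 1)
  step 2: ref 5 -> HIT, frames=[5,-,-] (faults so far: 1)
  step 3: ref 3 -> FAULT, frames=[5,3,-] (faults so far: 2)
  step 4: ref 1 -> FAULT, frames=[5,3,1] (faults so far: 3)
  step 5: ref 2 -> FAULT, evict 5, frames=[2,3,1] (faults so far: 4)
  step 6: ref 2 -> HIT, frames=[2,3,1] (faults so far: 4)
  step 7: ref 3 -> HIT, frames=[2,3,1] (faults so far: 4)
  step 8: ref 5 -> FAULT, evict 1, frames=[2,3,5] (faults so far: 5)
  step 9: ref 3 -> HIT, frames=[2,3,5] (faults so far: 5)
  LRU total faults: 5
--- Optimal ---
  step 0: ref 5 -> FAULT, frames=[5,-,-] (faults so far: 1)
  step 1: ref 5 -> HIT, frames=[5,-,-] (faults so far: 1)
  step 2: ref 5 -> HIT, frames=[5,-,-] (faults so far: 1)
  step 3: ref 3 -> FAULT, frames=[5,3,-] (faults so far: 2)
  step 4: ref 1 -> FAULT, frames=[5,3,1] (faults so far: 3)
  step 5: ref 2 -> FAULT, evict 1, frames=[5,3,2] (faults so far: 4)
  step 6: ref 2 -> HIT, frames=[5,3,2] (faults so far: 4)
  step 7: ref 3 -> HIT, frames=[5,3,2] (faults so far: 4)
  step 8: ref 5 -> HIT, frames=[5,3,2] (faults so far: 4)
  step 9: ref 3 -> HIT, frames=[5,3,2] (faults so far: 4)
  Optimal total faults: 4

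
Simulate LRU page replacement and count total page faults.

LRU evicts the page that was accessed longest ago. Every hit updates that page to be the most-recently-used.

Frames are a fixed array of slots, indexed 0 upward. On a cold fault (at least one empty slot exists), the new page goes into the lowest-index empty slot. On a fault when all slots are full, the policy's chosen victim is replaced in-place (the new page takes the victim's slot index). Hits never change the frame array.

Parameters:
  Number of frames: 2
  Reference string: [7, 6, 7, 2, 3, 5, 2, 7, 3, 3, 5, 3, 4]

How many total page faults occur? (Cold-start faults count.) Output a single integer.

Answer: 10

Derivation:
Step 0: ref 7 → FAULT, frames=[7,-]
Step 1: ref 6 → FAULT, frames=[7,6]
Step 2: ref 7 → HIT, frames=[7,6]
Step 3: ref 2 → FAULT (evict 6), frames=[7,2]
Step 4: ref 3 → FAULT (evict 7), frames=[3,2]
Step 5: ref 5 → FAULT (evict 2), frames=[3,5]
Step 6: ref 2 → FAULT (evict 3), frames=[2,5]
Step 7: ref 7 → FAULT (evict 5), frames=[2,7]
Step 8: ref 3 → FAULT (evict 2), frames=[3,7]
Step 9: ref 3 → HIT, frames=[3,7]
Step 10: ref 5 → FAULT (evict 7), frames=[3,5]
Step 11: ref 3 → HIT, frames=[3,5]
Step 12: ref 4 → FAULT (evict 5), frames=[3,4]
Total faults: 10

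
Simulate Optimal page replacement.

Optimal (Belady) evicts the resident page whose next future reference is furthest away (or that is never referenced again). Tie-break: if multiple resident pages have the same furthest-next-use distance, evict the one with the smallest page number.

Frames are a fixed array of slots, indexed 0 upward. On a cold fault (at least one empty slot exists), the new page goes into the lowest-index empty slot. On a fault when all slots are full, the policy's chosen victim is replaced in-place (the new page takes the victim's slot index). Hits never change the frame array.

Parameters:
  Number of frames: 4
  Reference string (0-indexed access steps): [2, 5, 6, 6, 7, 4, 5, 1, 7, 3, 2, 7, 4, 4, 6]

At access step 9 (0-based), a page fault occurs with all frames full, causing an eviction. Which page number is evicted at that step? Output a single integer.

Step 0: ref 2 -> FAULT, frames=[2,-,-,-]
Step 1: ref 5 -> FAULT, frames=[2,5,-,-]
Step 2: ref 6 -> FAULT, frames=[2,5,6,-]
Step 3: ref 6 -> HIT, frames=[2,5,6,-]
Step 4: ref 7 -> FAULT, frames=[2,5,6,7]
Step 5: ref 4 -> FAULT, evict 6, frames=[2,5,4,7]
Step 6: ref 5 -> HIT, frames=[2,5,4,7]
Step 7: ref 1 -> FAULT, evict 5, frames=[2,1,4,7]
Step 8: ref 7 -> HIT, frames=[2,1,4,7]
Step 9: ref 3 -> FAULT, evict 1, frames=[2,3,4,7]
At step 9: evicted page 1

Answer: 1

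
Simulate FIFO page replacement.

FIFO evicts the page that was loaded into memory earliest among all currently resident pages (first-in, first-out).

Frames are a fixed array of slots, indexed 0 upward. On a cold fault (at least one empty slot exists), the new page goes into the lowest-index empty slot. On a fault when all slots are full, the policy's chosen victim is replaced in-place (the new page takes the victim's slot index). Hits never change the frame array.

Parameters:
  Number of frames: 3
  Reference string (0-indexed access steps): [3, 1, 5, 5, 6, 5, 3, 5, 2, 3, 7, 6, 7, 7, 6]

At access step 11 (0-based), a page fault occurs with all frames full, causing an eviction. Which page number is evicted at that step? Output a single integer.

Step 0: ref 3 -> FAULT, frames=[3,-,-]
Step 1: ref 1 -> FAULT, frames=[3,1,-]
Step 2: ref 5 -> FAULT, frames=[3,1,5]
Step 3: ref 5 -> HIT, frames=[3,1,5]
Step 4: ref 6 -> FAULT, evict 3, frames=[6,1,5]
Step 5: ref 5 -> HIT, frames=[6,1,5]
Step 6: ref 3 -> FAULT, evict 1, frames=[6,3,5]
Step 7: ref 5 -> HIT, frames=[6,3,5]
Step 8: ref 2 -> FAULT, evict 5, frames=[6,3,2]
Step 9: ref 3 -> HIT, frames=[6,3,2]
Step 10: ref 7 -> FAULT, evict 6, frames=[7,3,2]
Step 11: ref 6 -> FAULT, evict 3, frames=[7,6,2]
At step 11: evicted page 3

Answer: 3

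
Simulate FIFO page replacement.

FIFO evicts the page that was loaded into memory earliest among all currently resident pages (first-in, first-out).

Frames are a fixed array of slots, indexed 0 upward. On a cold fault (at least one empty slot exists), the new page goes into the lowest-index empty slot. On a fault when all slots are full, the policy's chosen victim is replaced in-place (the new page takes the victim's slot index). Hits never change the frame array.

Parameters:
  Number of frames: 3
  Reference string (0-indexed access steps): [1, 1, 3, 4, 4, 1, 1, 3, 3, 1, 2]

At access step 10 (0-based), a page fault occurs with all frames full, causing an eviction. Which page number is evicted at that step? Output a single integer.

Step 0: ref 1 -> FAULT, frames=[1,-,-]
Step 1: ref 1 -> HIT, frames=[1,-,-]
Step 2: ref 3 -> FAULT, frames=[1,3,-]
Step 3: ref 4 -> FAULT, frames=[1,3,4]
Step 4: ref 4 -> HIT, frames=[1,3,4]
Step 5: ref 1 -> HIT, frames=[1,3,4]
Step 6: ref 1 -> HIT, frames=[1,3,4]
Step 7: ref 3 -> HIT, frames=[1,3,4]
Step 8: ref 3 -> HIT, frames=[1,3,4]
Step 9: ref 1 -> HIT, frames=[1,3,4]
Step 10: ref 2 -> FAULT, evict 1, frames=[2,3,4]
At step 10: evicted page 1

Answer: 1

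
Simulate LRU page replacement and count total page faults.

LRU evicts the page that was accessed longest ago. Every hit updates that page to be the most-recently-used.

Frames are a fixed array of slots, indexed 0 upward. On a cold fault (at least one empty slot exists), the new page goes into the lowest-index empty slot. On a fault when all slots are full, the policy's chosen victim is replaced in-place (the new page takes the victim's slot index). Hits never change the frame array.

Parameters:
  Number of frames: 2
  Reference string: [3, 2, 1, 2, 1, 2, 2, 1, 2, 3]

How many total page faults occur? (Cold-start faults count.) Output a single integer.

Answer: 4

Derivation:
Step 0: ref 3 → FAULT, frames=[3,-]
Step 1: ref 2 → FAULT, frames=[3,2]
Step 2: ref 1 → FAULT (evict 3), frames=[1,2]
Step 3: ref 2 → HIT, frames=[1,2]
Step 4: ref 1 → HIT, frames=[1,2]
Step 5: ref 2 → HIT, frames=[1,2]
Step 6: ref 2 → HIT, frames=[1,2]
Step 7: ref 1 → HIT, frames=[1,2]
Step 8: ref 2 → HIT, frames=[1,2]
Step 9: ref 3 → FAULT (evict 1), frames=[3,2]
Total faults: 4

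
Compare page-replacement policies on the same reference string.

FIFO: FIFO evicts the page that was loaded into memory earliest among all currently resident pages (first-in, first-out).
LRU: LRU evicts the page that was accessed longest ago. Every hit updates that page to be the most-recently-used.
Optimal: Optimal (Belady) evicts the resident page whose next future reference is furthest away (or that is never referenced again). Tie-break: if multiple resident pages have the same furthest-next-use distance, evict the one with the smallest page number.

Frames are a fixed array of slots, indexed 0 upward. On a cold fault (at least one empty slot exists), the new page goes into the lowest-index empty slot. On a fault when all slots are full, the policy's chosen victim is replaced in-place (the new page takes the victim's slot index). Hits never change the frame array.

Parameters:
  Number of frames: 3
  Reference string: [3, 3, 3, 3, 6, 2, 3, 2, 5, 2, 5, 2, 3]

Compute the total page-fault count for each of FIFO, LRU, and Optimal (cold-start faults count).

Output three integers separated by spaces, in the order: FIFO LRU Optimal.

Answer: 5 4 4

Derivation:
--- FIFO ---
  step 0: ref 3 -> FAULT, frames=[3,-,-] (faults so far: 1)
  step 1: ref 3 -> HIT, frames=[3,-,-] (faults so far: 1)
  step 2: ref 3 -> HIT, frames=[3,-,-] (faults so far: 1)
  step 3: ref 3 -> HIT, frames=[3,-,-] (faults so far: 1)
  step 4: ref 6 -> FAULT, frames=[3,6,-] (faults so far: 2)
  step 5: ref 2 -> FAULT, frames=[3,6,2] (faults so far: 3)
  step 6: ref 3 -> HIT, frames=[3,6,2] (faults so far: 3)
  step 7: ref 2 -> HIT, frames=[3,6,2] (faults so far: 3)
  step 8: ref 5 -> FAULT, evict 3, frames=[5,6,2] (faults so far: 4)
  step 9: ref 2 -> HIT, frames=[5,6,2] (faults so far: 4)
  step 10: ref 5 -> HIT, frames=[5,6,2] (faults so far: 4)
  step 11: ref 2 -> HIT, frames=[5,6,2] (faults so far: 4)
  step 12: ref 3 -> FAULT, evict 6, frames=[5,3,2] (faults so far: 5)
  FIFO total faults: 5
--- LRU ---
  step 0: ref 3 -> FAULT, frames=[3,-,-] (faults so far: 1)
  step 1: ref 3 -> HIT, frames=[3,-,-] (faults so far: 1)
  step 2: ref 3 -> HIT, frames=[3,-,-] (faults so far: 1)
  step 3: ref 3 -> HIT, frames=[3,-,-] (faults so far: 1)
  step 4: ref 6 -> FAULT, frames=[3,6,-] (faults so far: 2)
  step 5: ref 2 -> FAULT, frames=[3,6,2] (faults so far: 3)
  step 6: ref 3 -> HIT, frames=[3,6,2] (faults so far: 3)
  step 7: ref 2 -> HIT, frames=[3,6,2] (faults so far: 3)
  step 8: ref 5 -> FAULT, evict 6, frames=[3,5,2] (faults so far: 4)
  step 9: ref 2 -> HIT, frames=[3,5,2] (faults so far: 4)
  step 10: ref 5 -> HIT, frames=[3,5,2] (faults so far: 4)
  step 11: ref 2 -> HIT, frames=[3,5,2] (faults so far: 4)
  step 12: ref 3 -> HIT, frames=[3,5,2] (faults so far: 4)
  LRU total faults: 4
--- Optimal ---
  step 0: ref 3 -> FAULT, frames=[3,-,-] (faults so far: 1)
  step 1: ref 3 -> HIT, frames=[3,-,-] (faults so far: 1)
  step 2: ref 3 -> HIT, frames=[3,-,-] (faults so far: 1)
  step 3: ref 3 -> HIT, frames=[3,-,-] (faults so far: 1)
  step 4: ref 6 -> FAULT, frames=[3,6,-] (faults so far: 2)
  step 5: ref 2 -> FAULT, frames=[3,6,2] (faults so far: 3)
  step 6: ref 3 -> HIT, frames=[3,6,2] (faults so far: 3)
  step 7: ref 2 -> HIT, frames=[3,6,2] (faults so far: 3)
  step 8: ref 5 -> FAULT, evict 6, frames=[3,5,2] (faults so far: 4)
  step 9: ref 2 -> HIT, frames=[3,5,2] (faults so far: 4)
  step 10: ref 5 -> HIT, frames=[3,5,2] (faults so far: 4)
  step 11: ref 2 -> HIT, frames=[3,5,2] (faults so far: 4)
  step 12: ref 3 -> HIT, frames=[3,5,2] (faults so far: 4)
  Optimal total faults: 4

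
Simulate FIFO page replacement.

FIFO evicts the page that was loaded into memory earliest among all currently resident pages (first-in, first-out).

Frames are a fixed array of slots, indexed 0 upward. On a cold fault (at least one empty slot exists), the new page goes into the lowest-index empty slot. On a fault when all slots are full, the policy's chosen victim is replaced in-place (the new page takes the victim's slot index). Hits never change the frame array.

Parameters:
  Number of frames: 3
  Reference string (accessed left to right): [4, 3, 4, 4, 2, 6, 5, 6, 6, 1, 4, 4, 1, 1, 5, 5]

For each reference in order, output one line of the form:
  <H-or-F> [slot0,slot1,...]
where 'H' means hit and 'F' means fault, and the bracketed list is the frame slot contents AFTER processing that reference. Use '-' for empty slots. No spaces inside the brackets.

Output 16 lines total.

F [4,-,-]
F [4,3,-]
H [4,3,-]
H [4,3,-]
F [4,3,2]
F [6,3,2]
F [6,5,2]
H [6,5,2]
H [6,5,2]
F [6,5,1]
F [4,5,1]
H [4,5,1]
H [4,5,1]
H [4,5,1]
H [4,5,1]
H [4,5,1]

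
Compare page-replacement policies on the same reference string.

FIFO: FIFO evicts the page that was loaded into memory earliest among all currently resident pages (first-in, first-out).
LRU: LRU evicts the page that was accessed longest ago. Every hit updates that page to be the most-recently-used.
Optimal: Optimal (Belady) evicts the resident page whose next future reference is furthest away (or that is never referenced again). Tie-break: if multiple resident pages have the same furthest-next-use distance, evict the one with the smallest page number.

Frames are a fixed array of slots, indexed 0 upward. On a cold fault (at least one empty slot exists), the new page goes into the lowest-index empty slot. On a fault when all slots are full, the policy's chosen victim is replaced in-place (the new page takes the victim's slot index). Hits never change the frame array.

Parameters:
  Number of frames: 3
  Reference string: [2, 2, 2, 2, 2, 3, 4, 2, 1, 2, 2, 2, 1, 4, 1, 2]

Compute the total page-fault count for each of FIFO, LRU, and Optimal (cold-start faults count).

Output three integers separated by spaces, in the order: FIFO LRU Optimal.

--- FIFO ---
  step 0: ref 2 -> FAULT, frames=[2,-,-] (faults so far: 1)
  step 1: ref 2 -> HIT, frames=[2,-,-] (faults so far: 1)
  step 2: ref 2 -> HIT, frames=[2,-,-] (faults so far: 1)
  step 3: ref 2 -> HIT, frames=[2,-,-] (faults so far: 1)
  step 4: ref 2 -> HIT, frames=[2,-,-] (faults so far: 1)
  step 5: ref 3 -> FAULT, frames=[2,3,-] (faults so far: 2)
  step 6: ref 4 -> FAULT, frames=[2,3,4] (faults so far: 3)
  step 7: ref 2 -> HIT, frames=[2,3,4] (faults so far: 3)
  step 8: ref 1 -> FAULT, evict 2, frames=[1,3,4] (faults so far: 4)
  step 9: ref 2 -> FAULT, evict 3, frames=[1,2,4] (faults so far: 5)
  step 10: ref 2 -> HIT, frames=[1,2,4] (faults so far: 5)
  step 11: ref 2 -> HIT, frames=[1,2,4] (faults so far: 5)
  step 12: ref 1 -> HIT, frames=[1,2,4] (faults so far: 5)
  step 13: ref 4 -> HIT, frames=[1,2,4] (faults so far: 5)
  step 14: ref 1 -> HIT, frames=[1,2,4] (faults so far: 5)
  step 15: ref 2 -> HIT, frames=[1,2,4] (faults so far: 5)
  FIFO total faults: 5
--- LRU ---
  step 0: ref 2 -> FAULT, frames=[2,-,-] (faults so far: 1)
  step 1: ref 2 -> HIT, frames=[2,-,-] (faults so far: 1)
  step 2: ref 2 -> HIT, frames=[2,-,-] (faults so far: 1)
  step 3: ref 2 -> HIT, frames=[2,-,-] (faults so far: 1)
  step 4: ref 2 -> HIT, frames=[2,-,-] (faults so far: 1)
  step 5: ref 3 -> FAULT, frames=[2,3,-] (faults so far: 2)
  step 6: ref 4 -> FAULT, frames=[2,3,4] (faults so far: 3)
  step 7: ref 2 -> HIT, frames=[2,3,4] (faults so far: 3)
  step 8: ref 1 -> FAULT, evict 3, frames=[2,1,4] (faults so far: 4)
  step 9: ref 2 -> HIT, frames=[2,1,4] (faults so far: 4)
  step 10: ref 2 -> HIT, frames=[2,1,4] (faults so far: 4)
  step 11: ref 2 -> HIT, frames=[2,1,4] (faults so far: 4)
  step 12: ref 1 -> HIT, frames=[2,1,4] (faults so far: 4)
  step 13: ref 4 -> HIT, frames=[2,1,4] (faults so far: 4)
  step 14: ref 1 -> HIT, frames=[2,1,4] (faults so far: 4)
  step 15: ref 2 -> HIT, frames=[2,1,4] (faults so far: 4)
  LRU total faults: 4
--- Optimal ---
  step 0: ref 2 -> FAULT, frames=[2,-,-] (faults so far: 1)
  step 1: ref 2 -> HIT, frames=[2,-,-] (faults so far: 1)
  step 2: ref 2 -> HIT, frames=[2,-,-] (faults so far: 1)
  step 3: ref 2 -> HIT, frames=[2,-,-] (faults so far: 1)
  step 4: ref 2 -> HIT, frames=[2,-,-] (faults so far: 1)
  step 5: ref 3 -> FAULT, frames=[2,3,-] (faults so far: 2)
  step 6: ref 4 -> FAULT, frames=[2,3,4] (faults so far: 3)
  step 7: ref 2 -> HIT, frames=[2,3,4] (faults so far: 3)
  step 8: ref 1 -> FAULT, evict 3, frames=[2,1,4] (faults so far: 4)
  step 9: ref 2 -> HIT, frames=[2,1,4] (faults so far: 4)
  step 10: ref 2 -> HIT, frames=[2,1,4] (faults so far: 4)
  step 11: ref 2 -> HIT, frames=[2,1,4] (faults so far: 4)
  step 12: ref 1 -> HIT, frames=[2,1,4] (faults so far: 4)
  step 13: ref 4 -> HIT, frames=[2,1,4] (faults so far: 4)
  step 14: ref 1 -> HIT, frames=[2,1,4] (faults so far: 4)
  step 15: ref 2 -> HIT, frames=[2,1,4] (faults so far: 4)
  Optimal total faults: 4

Answer: 5 4 4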